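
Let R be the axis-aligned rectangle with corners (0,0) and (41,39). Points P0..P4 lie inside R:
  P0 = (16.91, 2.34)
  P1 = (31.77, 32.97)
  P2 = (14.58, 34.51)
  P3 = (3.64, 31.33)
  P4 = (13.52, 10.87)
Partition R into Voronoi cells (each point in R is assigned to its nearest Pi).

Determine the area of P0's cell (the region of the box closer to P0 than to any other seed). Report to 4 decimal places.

1. box [0,41]×[0,39]: [(0, 0) (41, 0) (41, 39) (0, 39)]
2. ⊥bis P0·P1 via (24.34,17.655): [(0, 29.4634) (0, 0) (41, 0) (41, 9.5725)]  |A|=800.2363
3. ⊥bis P0·P2 via (15.745,18.425): [(21.8425, 18.8666) (0, 17.2846) (0, 0) (41, 0) (41, 9.5725)]  |A|=667.2282
4. ⊥bis P0·P3 via (10.275,16.835): [(21.8425, 18.8666) (13.3733, 18.2532) (0, 12.1317) (0, 0) (41, 0) (41, 9.5725)]  |A|=632.7723
5. ⊥bis P0·P4 via (15.215,6.605): [(32.7513, 13.5743) (0, 0.5582) (0, 0) (41, 0) (41, 9.5725)]  |A|=326.8948
6. canonical 5-gon: [(32.7513, 13.5743) (0, 0.5582) (0, 0) (41, 0) (41, 9.5725)]
7. shoelace: 326.8948

Area of P0's cell: 326.8948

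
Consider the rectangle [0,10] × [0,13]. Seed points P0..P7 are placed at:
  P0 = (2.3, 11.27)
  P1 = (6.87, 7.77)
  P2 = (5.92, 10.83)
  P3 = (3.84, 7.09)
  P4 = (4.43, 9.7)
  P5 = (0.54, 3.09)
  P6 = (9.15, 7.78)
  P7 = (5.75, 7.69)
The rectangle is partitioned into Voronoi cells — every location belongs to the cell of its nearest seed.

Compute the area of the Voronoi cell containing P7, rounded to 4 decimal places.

Area of P7's cell: 7.3443

1. box [0,10]×[0,13]: [(0, 0) (10, 0) (10, 13) (0, 13)]
2. ⊥bis P7·P0 via (4.025,9.48): [(0, 5.6012) (0, 0) (10, 0) (10, 13) (7.6776, 13)]  |A|=101.5972
3. ⊥bis P7·P1 via (6.31,7.73): [(6.0459, 11.4275) (0, 5.6012) (0, 0) (6.8621, 0)]  |A|=56.1406
4. ⊥bis P7·P2 via (5.835,9.26): [(6.2021, 9.2401) (3.9051, 9.3645) (0, 5.6012) (0, 0) (6.8621, 0)]  |A|=53.6381
5. ⊥bis P7·P3 via (4.795,7.39): [(6.7873, 1.0479) (6.2021, 9.2401) (4.1794, 9.3496)]  |A|=8.2533
6. ⊥bis P7·P4 via (5.09,8.695): [(4.5056, 8.3112) (6.7873, 1.0479) (6.2021, 9.2401) (5.9416, 9.2542)]  |A|=7.354
7. ⊥bis P7·P5 via (3.145,5.39): [(4.5056, 8.3112) (6.6816, 1.3845) (6.7704, 1.2838) (6.2021, 9.2401) (5.9416, 9.2542)]  |A|=7.3443
8. ⊥bis P7·P6 via (7.45,7.735): [(4.5056, 8.3112) (6.6816, 1.3845) (6.7704, 1.2838) (6.2021, 9.2401) (5.9416, 9.2542)]  |A|=7.3443
9. canonical 5-gon: [(4.5056, 8.3112) (6.6816, 1.3845) (6.7704, 1.2838) (6.2021, 9.2401) (5.9416, 9.2542)]
10. shoelace: 7.3443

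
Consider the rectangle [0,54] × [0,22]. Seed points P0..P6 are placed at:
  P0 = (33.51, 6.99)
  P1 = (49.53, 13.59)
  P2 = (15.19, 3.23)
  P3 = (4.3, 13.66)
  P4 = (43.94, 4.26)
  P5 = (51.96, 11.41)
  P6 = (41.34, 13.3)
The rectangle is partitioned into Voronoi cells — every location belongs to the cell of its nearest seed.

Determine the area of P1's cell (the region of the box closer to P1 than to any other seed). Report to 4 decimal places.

Area of P1's cell: 89.3747

1. box [0,54]×[0,22]: [(0, 0) (54, 0) (54, 22) (0, 22)]
2. ⊥bis P1·P0 via (41.52,10.29): [(45.7593, 0) (54, 0) (54, 22) (36.6957, 22)]  |A|=280.9952
3. ⊥bis P1·P2 via (32.36,8.41): [(45.7593, 0) (54, 0) (54, 22) (36.6957, 22)]  |A|=280.9952
4. ⊥bis P1·P3 via (26.915,13.625): [(45.7593, 0) (54, 0) (54, 22) (36.6957, 22)]  |A|=280.9952
5. ⊥bis P1·P4 via (46.735,8.925): [(40.5575, 12.6262) (54, 4.5722) (54, 22) (36.6957, 22)]  |A|=198.24
6. ⊥bis P1·P5 via (50.745,12.5): [(40.5575, 12.6262) (47.2571, 8.6122) (54, 16.1283) (54, 22) (36.6957, 22)]  |A|=159.2796
7. ⊥bis P1·P6 via (45.435,13.445): [(45.5703, 9.6228) (47.2571, 8.6122) (54, 16.1283) (54, 22) (45.1321, 22)]  |A|=89.3747
8. canonical 5-gon: [(45.5703, 9.6228) (47.2571, 8.6122) (54, 16.1283) (54, 22) (45.1321, 22)]
9. shoelace: 89.3747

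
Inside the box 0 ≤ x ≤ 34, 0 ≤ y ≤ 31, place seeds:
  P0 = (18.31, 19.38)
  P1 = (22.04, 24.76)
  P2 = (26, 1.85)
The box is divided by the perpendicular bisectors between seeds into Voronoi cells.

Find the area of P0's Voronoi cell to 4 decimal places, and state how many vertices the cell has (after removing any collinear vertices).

1. box [0,34]×[0,31]: [(0, 0) (34, 0) (34, 31) (0, 31)]
2. ⊥bis P0·P1 via (20.175,22.07): [(0, 0) (34, 0) (34, 12.485) (7.2947, 31) (0, 31)]  |A|=806.7761
3. ⊥bis P0·P2 via (22.155,10.615): [(0, 0.8961) (31.0617, 14.5222) (7.2947, 31) (0, 31)]  |A|=527.6395
4. canonical 4-gon: [(0, 0.8961) (31.0617, 14.5222) (7.2947, 31) (0, 31)]
5. shoelace: 527.6395

Area of P0's cell: 527.6395 (4 vertices)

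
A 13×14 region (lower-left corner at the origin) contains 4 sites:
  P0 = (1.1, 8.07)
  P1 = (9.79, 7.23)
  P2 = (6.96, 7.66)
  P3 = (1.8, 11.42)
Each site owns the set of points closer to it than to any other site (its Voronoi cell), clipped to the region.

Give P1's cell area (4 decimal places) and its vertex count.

1. box [0,13]×[0,14]: [(0, 0) (13, 0) (13, 14) (0, 14)]
2. ⊥bis P1·P0 via (5.445,7.65): [(4.7055, 0) (13, 0) (13, 14) (6.0588, 14)]  |A|=106.6496
3. ⊥bis P1·P2 via (8.375,7.445): [(7.2438, 0) (13, 0) (13, 14) (9.371, 14)]  |A|=65.6966
4. ⊥bis P1·P3 via (5.795,9.325): [(7.2438, 0) (13, 0) (13, 14) (9.371, 14)]  |A|=65.6966
5. canonical 4-gon: [(7.2438, 0) (13, 0) (13, 14) (9.371, 14)]
6. shoelace: 65.6966

Area of P1's cell: 65.6966 (4 vertices)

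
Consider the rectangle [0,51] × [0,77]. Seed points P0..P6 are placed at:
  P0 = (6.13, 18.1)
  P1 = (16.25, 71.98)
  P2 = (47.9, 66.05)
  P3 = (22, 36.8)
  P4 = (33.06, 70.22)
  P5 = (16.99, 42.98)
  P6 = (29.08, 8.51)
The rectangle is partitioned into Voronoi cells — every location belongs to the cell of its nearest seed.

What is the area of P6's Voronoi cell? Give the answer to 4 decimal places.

1. box [0,51]×[0,77]: [(0, 0) (51, 0) (51, 77) (0, 77)]
2. ⊥bis P6·P0 via (17.605,13.305): [(12.0453, 0) (51, 0) (51, 77) (44.2209, 77)]  |A|=1760.7508
3. ⊥bis P6·P1 via (22.665,40.245): [(29.4341, 41.6133) (12.0453, 0) (51, 0) (51, 45.9727)]  |A|=1306.2395
4. ⊥bis P6·P2 via (38.49,37.28): [(28.9299, 40.4069) (12.0453, 0) (51, 0) (51, 33.1883)]  |A|=1153.2526
5. ⊥bis P6·P3 via (25.54,22.655): [(21.0416, 21.5292) (12.0453, 0) (51, 0) (51, 29.0267)]  |A|=854.1292
6. ⊥bis P6·P4 via (31.07,39.365): [(21.0416, 21.5292) (12.0453, 0) (51, 0) (51, 29.0267)]  |A|=854.1292
7. ⊥bis P6·P5 via (23.035,25.745): [(21.0416, 21.5292) (12.0453, 0) (51, 0) (51, 29.0267)]  |A|=854.1292
8. canonical 4-gon: [(21.0416, 21.5292) (12.0453, 0) (51, 0) (51, 29.0267)]
9. shoelace: 854.1292

Area of P6's cell: 854.1292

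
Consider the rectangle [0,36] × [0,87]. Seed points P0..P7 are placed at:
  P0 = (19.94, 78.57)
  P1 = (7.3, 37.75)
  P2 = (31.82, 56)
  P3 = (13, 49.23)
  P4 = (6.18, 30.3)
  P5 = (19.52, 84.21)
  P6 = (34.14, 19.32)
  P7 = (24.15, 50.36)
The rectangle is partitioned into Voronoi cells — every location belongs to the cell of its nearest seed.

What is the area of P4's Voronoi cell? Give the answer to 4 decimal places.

1. box [0,36]×[0,87]: [(0, 0) (36, 0) (36, 87) (0, 87)]
2. ⊥bis P4·P0 via (13.06,54.435): [(0, 58.1579) (0, 0) (36, 0) (36, 47.8957)]  |A|=1908.9644
3. ⊥bis P4·P1 via (6.74,34.025): [(0, 35.0383) (0, 0) (36, 0) (36, 29.6262)]  |A|=1163.96
4. ⊥bis P4·P2 via (19,43.15): [(31.9443, 30.2359) (0, 35.0383) (0, 0) (36, 0) (36, 26.1897)]  |A|=1156.9913
5. ⊥bis P4·P3 via (9.59,39.765): [(31.9443, 30.2359) (0, 35.0383) (0, 0) (36, 0) (36, 26.1897)]  |A|=1156.9913
6. ⊥bis P4·P5 via (12.85,57.255): [(31.9443, 30.2359) (0, 35.0383) (0, 0) (36, 0) (36, 26.1897)]  |A|=1156.9913
7. ⊥bis P4·P6 via (20.16,24.81): [(22.8289, 31.6063) (0, 35.0383) (0, 0) (10.417, 0)]  |A|=564.5643
8. ⊥bis P4·P7 via (15.165,40.33): [(22.8289, 31.6063) (0, 35.0383) (0, 0) (10.417, 0)]  |A|=564.5643
9. canonical 4-gon: [(22.8289, 31.6063) (0, 35.0383) (0, 0) (10.417, 0)]
10. shoelace: 564.5643

Area of P4's cell: 564.5643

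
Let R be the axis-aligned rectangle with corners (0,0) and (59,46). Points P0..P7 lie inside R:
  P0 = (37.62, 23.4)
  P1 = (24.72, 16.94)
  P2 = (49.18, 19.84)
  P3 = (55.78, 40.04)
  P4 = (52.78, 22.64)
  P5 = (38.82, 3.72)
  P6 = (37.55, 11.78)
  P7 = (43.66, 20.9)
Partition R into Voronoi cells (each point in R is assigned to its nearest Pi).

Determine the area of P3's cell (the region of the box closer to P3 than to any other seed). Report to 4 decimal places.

Area of P3's cell: 270.1558

1. box [0,59]×[0,46]: [(0, 0) (59, 0) (59, 46) (0, 46)]
2. ⊥bis P3·P0 via (46.7,31.72): [(59, 18.2964) (59, 46) (33.6152, 46)]  |A|=351.624
3. ⊥bis P3·P1 via (40.25,28.49): [(59, 18.2964) (59, 46) (33.6152, 46)]  |A|=351.624
4. ⊥bis P3·P2 via (52.48,29.94): [(46.5581, 31.8749) (59, 27.8097) (59, 46) (33.6152, 46)]  |A|=292.4424
5. ⊥bis P3·P4 via (54.28,31.34): [(45.6913, 32.8208) (59, 30.5262) (59, 46) (33.6152, 46)]  |A|=270.2431
6. ⊥bis P3·P5 via (47.3,21.88): [(45.6913, 32.8208) (59, 30.5262) (59, 46) (33.6152, 46)]  |A|=270.2431
7. ⊥bis P3·P6 via (46.665,25.91): [(45.6913, 32.8208) (59, 30.5262) (59, 46) (33.6152, 46)]  |A|=270.2431
8. ⊥bis P3·P7 via (49.72,30.47): [(45.2542, 33.2979) (46.1259, 32.7459) (59, 30.5262) (59, 46) (33.6152, 46)]  |A|=270.1558
9. canonical 5-gon: [(45.2542, 33.2979) (46.1259, 32.7459) (59, 30.5262) (59, 46) (33.6152, 46)]
10. shoelace: 270.1558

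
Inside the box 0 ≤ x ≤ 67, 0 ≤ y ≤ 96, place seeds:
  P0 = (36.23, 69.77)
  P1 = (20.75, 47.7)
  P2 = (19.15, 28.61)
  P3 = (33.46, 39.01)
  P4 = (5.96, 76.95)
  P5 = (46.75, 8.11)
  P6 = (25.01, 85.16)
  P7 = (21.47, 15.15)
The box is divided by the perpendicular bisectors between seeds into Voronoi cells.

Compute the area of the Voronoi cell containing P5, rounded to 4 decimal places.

1. box [0,67]×[0,96]: [(0, 0) (67, 0) (67, 96) (0, 96)]
2. ⊥bis P5·P0 via (41.49,38.94): [(0, 31.8613) (0, 0) (67, 0) (67, 43.2923)]  |A|=2517.6457
3. ⊥bis P5·P1 via (33.75,27.905): [(53.7337, 41.0289) (0, 5.7403) (0, 0) (67, 0) (67, 43.2923)]  |A|=1815.8577
4. ⊥bis P5·P2 via (32.95,18.36): [(53.7337, 41.0289) (46.0293, 35.9692) (19.313, 0) (67, 0) (67, 43.2923)]  |A|=1336.4091
5. ⊥bis P5·P3 via (40.105,23.56): [(35.2667, 21.4791) (19.313, 0) (67, 0) (67, 35.1275)]  |A|=1069.4907
6. ⊥bis P5·P4 via (26.355,42.53): [(35.2667, 21.4791) (19.313, 0) (67, 0) (67, 35.1275)]  |A|=1069.4907
7. ⊥bis P5·P6 via (35.88,46.635): [(35.2667, 21.4791) (19.313, 0) (67, 0) (67, 35.1275)]  |A|=1069.4907
8. ⊥bis P5·P7 via (34.11,11.63): [(37.0686, 22.2541) (30.8713, 0) (67, 0) (67, 35.1275)]  |A|=927.7125
9. canonical 4-gon: [(37.0686, 22.2541) (30.8713, 0) (67, 0) (67, 35.1275)]
10. shoelace: 927.7125

Area of P5's cell: 927.7125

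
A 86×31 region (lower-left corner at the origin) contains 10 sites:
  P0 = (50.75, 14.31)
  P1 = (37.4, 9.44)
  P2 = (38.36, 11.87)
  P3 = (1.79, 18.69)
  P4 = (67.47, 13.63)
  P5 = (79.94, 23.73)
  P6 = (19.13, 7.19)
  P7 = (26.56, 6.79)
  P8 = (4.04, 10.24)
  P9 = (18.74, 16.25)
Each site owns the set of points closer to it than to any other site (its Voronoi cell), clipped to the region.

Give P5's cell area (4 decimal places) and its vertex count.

1. box [0,86]×[0,31]: [(0, 0) (86, 0) (86, 31) (0, 31)]
2. ⊥bis P5·P0 via (65.345,19.02): [(71.483, 0) (86, 0) (86, 31) (61.4789, 31)]  |A|=605.0905
3. ⊥bis P5·P1 via (58.67,16.585): [(71.483, 0) (86, 0) (86, 31) (61.4789, 31)]  |A|=605.0905
4. ⊥bis P5·P2 via (59.15,17.8): [(71.483, 0) (86, 0) (86, 31) (61.4789, 31)]  |A|=605.0905
5. ⊥bis P5·P3 via (40.865,21.21): [(71.483, 0) (86, 0) (86, 31) (61.4789, 31)]  |A|=605.0905
6. ⊥bis P5·P4 via (73.705,18.68): [(86, 3.4999) (86, 31) (63.7265, 31)]  |A|=306.2615
7. ⊥bis P5·P6 via (49.535,15.46): [(86, 3.4999) (86, 31) (63.7265, 31)]  |A|=306.2615
8. ⊥bis P5·P7 via (53.25,15.26): [(86, 3.4999) (86, 31) (63.7265, 31)]  |A|=306.2615
9. ⊥bis P5·P8 via (41.99,16.985): [(86, 3.4999) (86, 31) (63.7265, 31)]  |A|=306.2615
10. ⊥bis P5·P9 via (49.34,19.99): [(86, 3.4999) (86, 31) (63.7265, 31)]  |A|=306.2615
11. canonical 3-gon: [(86, 3.4999) (86, 31) (63.7265, 31)]
12. shoelace: 306.2615

Area of P5's cell: 306.2615 (3 vertices)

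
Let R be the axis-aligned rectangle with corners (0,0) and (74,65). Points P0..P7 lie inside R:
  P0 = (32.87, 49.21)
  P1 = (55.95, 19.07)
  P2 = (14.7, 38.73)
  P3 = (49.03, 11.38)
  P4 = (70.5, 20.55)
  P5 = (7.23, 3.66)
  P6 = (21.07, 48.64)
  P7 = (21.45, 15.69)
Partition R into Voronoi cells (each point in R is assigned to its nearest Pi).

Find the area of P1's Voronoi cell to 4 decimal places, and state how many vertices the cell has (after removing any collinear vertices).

Area of P1's cell: 526.9737 (4 vertices)

1. box [0,74]×[0,65]: [(0, 0) (74, 0) (74, 65) (0, 65)]
2. ⊥bis P1·P0 via (44.41,34.14): [(0, 0.1326) (0, 0) (74, 0) (74, 56.7988)]  |A|=2106.4633
3. ⊥bis P1·P2 via (35.325,28.9): [(34.0364, 26.1963) (21.5511, 0) (74, 0) (74, 56.7988)]  |A|=1821.9269
4. ⊥bis P1·P3 via (52.49,15.225): [(37.4192, 28.7867) (69.4091, 0) (74, 0) (74, 56.7988)]  |A|=1104.9511
5. ⊥bis P1·P4 via (63.225,19.81): [(60.5131, 46.4711) (37.4192, 28.7867) (64.82, 4.1296)]  |A|=526.9964
6. ⊥bis P1·P5 via (31.59,11.365): [(60.5131, 46.4711) (37.4192, 28.7867) (64.82, 4.1296)]  |A|=526.9964
7. ⊥bis P1·P6 via (38.51,33.855): [(60.5131, 46.4711) (37.4192, 28.7867) (64.82, 4.1296)]  |A|=526.9964
8. ⊥bis P1·P7 via (38.7,17.38): [(60.5131, 46.4711) (37.5711, 28.903) (37.5983, 28.6256) (64.82, 4.1296)]  |A|=526.9737
9. canonical 4-gon: [(60.5131, 46.4711) (37.5711, 28.903) (37.5983, 28.6256) (64.82, 4.1296)]
10. shoelace: 526.9737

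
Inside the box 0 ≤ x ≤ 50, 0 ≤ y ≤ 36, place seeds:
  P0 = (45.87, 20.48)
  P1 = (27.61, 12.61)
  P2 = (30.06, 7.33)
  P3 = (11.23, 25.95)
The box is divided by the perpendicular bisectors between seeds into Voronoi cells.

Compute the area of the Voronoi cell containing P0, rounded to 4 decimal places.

Area of P0's cell: 455.8097

1. box [0,50]×[0,36]: [(0, 0) (50, 0) (50, 36) (0, 36)]
2. ⊥bis P0·P1 via (36.74,16.545): [(43.8708, 0) (50, 0) (50, 36) (28.355, 36)]  |A|=499.9356
3. ⊥bis P0·P2 via (37.965,13.905): [(37.7841, 14.1225) (49.5305, 0) (50, 0) (50, 36) (28.355, 36)]  |A|=459.9712
4. ⊥bis P0·P3 via (28.55,23.215): [(29.9752, 32.2406) (37.7841, 14.1225) (49.5305, 0) (50, 0) (50, 36) (30.5689, 36)]  |A|=455.8097
5. canonical 6-gon: [(29.9752, 32.2406) (37.7841, 14.1225) (49.5305, 0) (50, 0) (50, 36) (30.5689, 36)]
6. shoelace: 455.8097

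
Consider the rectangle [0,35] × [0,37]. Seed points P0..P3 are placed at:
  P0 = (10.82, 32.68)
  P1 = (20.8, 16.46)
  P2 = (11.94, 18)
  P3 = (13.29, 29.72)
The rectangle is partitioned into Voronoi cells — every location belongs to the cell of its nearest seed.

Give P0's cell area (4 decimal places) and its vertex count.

1. box [0,35]×[0,37]: [(0, 0) (35, 0) (35, 37) (0, 37)]
2. ⊥bis P0·P1 via (15.81,24.57): [(0, 14.8423) (35, 36.3774) (35, 37) (0, 37)]  |A|=398.6556
3. ⊥bis P0·P2 via (11.38,25.34): [(0, 24.4718) (17.8656, 25.8348) (35, 36.3774) (35, 37) (0, 37)]  |A|=312.637
4. ⊥bis P0·P3 via (12.055,31.2): [(0, 24.4718) (4.3937, 24.807) (19.0056, 37) (0, 37)]  |A|=143.3907
5. canonical 4-gon: [(0, 24.4718) (4.3937, 24.807) (19.0056, 37) (0, 37)]
6. shoelace: 143.3907

Area of P0's cell: 143.3907 (4 vertices)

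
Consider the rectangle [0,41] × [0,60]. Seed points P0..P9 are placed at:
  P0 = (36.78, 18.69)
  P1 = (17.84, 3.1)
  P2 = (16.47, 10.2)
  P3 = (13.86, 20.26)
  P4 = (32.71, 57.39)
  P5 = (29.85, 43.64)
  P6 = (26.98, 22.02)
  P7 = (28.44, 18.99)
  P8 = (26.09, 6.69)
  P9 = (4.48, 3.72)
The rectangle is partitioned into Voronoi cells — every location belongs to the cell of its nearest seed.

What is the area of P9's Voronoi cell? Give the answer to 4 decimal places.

Area of P9's cell: 145.9603

1. box [0,41]×[0,60]: [(0, 0) (41, 0) (41, 60) (0, 60)]
2. ⊥bis P9·P0 via (20.63,11.205): [(0, 55.7173) (0, 0) (25.8232, 0)]  |A|=719.3981
3. ⊥bis P9·P1 via (11.16,3.41): [(12.3507, 29.0687) (0, 55.7173) (0, 0) (11.0018, 0)]  |A|=503.9785
4. ⊥bis P9·P2 via (10.475,6.96): [(11.2575, 5.512) (0, 26.342) (0, 0) (11.0018, 0)]  |A|=178.5941
5. ⊥bis P9·P3 via (9.17,11.99): [(11.2575, 5.512) (7.1319, 13.1459) (0, 17.1904) (0, 0) (11.0018, 0)]  |A|=145.9603
6. ⊥bis P9·P4 via (18.595,30.555): [(11.2575, 5.512) (7.1319, 13.1459) (0, 17.1904) (0, 0) (11.0018, 0)]  |A|=145.9603
7. ⊥bis P9·P5 via (17.165,23.68): [(11.2575, 5.512) (7.1319, 13.1459) (0, 17.1904) (0, 0) (11.0018, 0)]  |A|=145.9603
8. ⊥bis P9·P6 via (15.73,12.87): [(11.2575, 5.512) (7.1319, 13.1459) (0, 17.1904) (0, 0) (11.0018, 0)]  |A|=145.9603
9. ⊥bis P9·P7 via (16.46,11.355): [(11.2575, 5.512) (7.1319, 13.1459) (0, 17.1904) (0, 0) (11.0018, 0)]  |A|=145.9603
10. ⊥bis P9·P8 via (15.285,5.205): [(11.2575, 5.512) (7.1319, 13.1459) (0, 17.1904) (0, 0) (11.0018, 0)]  |A|=145.9603
11. canonical 5-gon: [(11.2575, 5.512) (7.1319, 13.1459) (0, 17.1904) (0, 0) (11.0018, 0)]
12. shoelace: 145.9603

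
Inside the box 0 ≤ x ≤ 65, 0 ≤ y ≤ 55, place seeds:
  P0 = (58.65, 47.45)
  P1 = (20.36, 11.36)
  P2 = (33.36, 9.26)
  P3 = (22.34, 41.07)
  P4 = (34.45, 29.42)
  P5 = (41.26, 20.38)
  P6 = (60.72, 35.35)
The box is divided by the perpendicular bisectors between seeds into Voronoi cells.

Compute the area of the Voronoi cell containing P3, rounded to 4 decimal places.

Area of P3's cell: 916.7729

1. box [0,65]×[0,55]: [(0, 0) (65, 0) (65, 55) (0, 55)]
2. ⊥bis P3·P0 via (40.495,44.26): [(0, 0) (48.2719, 0) (38.6079, 55) (0, 55)]  |A|=2389.1937
3. ⊥bis P3·P1 via (21.35,26.215): [(0, 27.6379) (43.9301, 24.7102) (38.6079, 55) (0, 55)]  |A|=1185.7239
4. ⊥bis P3·P2 via (27.85,25.165): [(0, 27.6379) (29.3432, 25.6823) (42.9321, 30.3899) (38.6079, 55) (0, 55)]  |A|=1144.784
5. ⊥bis P3·P4 via (28.395,35.245): [(0, 27.6379) (19.8069, 26.3178) (39.9657, 47.2725) (38.6079, 55) (0, 55)]  |A|=916.7729
6. ⊥bis P3·P5 via (31.8,30.725): [(0, 27.6379) (19.8069, 26.3178) (39.9657, 47.2725) (38.6079, 55) (0, 55)]  |A|=916.7729
7. ⊥bis P3·P6 via (41.53,38.21): [(0, 27.6379) (19.8069, 26.3178) (39.9657, 47.2725) (38.6079, 55) (0, 55)]  |A|=916.7729
8. canonical 5-gon: [(0, 27.6379) (19.8069, 26.3178) (39.9657, 47.2725) (38.6079, 55) (0, 55)]
9. shoelace: 916.7729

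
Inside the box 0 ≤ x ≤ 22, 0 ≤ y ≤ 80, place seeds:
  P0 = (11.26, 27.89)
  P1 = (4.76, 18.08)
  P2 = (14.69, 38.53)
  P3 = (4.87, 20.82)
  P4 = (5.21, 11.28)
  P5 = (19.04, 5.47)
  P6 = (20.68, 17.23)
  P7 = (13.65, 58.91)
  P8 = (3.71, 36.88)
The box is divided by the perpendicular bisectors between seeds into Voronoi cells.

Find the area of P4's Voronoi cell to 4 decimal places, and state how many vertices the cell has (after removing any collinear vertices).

1. box [0,22]×[0,80]: [(0, 0) (22, 0) (22, 80) (0, 80)]
2. ⊥bis P4·P0 via (8.235,19.585): [(0, 22.5845) (0, 0) (22, 0) (22, 14.5713)]  |A|=408.7134
3. ⊥bis P4·P1 via (4.985,14.68): [(19.1313, 15.6162) (0, 14.3501) (0, 0) (22, 0) (22, 14.5713)]  |A|=329.9461
4. ⊥bis P4·P2 via (9.95,24.905): [(19.1313, 15.6162) (0, 14.3501) (0, 0) (22, 0) (22, 14.5713)]  |A|=329.9461
5. ⊥bis P4·P3 via (5.04,16.05): [(19.1313, 15.6162) (0, 14.3501) (0, 0) (22, 0) (22, 14.5713)]  |A|=329.9461
6. ⊥bis P4·P5 via (12.125,8.375): [(15.0537, 15.3463) (0, 14.3501) (0, 0) (8.6067, 0)]  |A|=174.051
7. ⊥bis P4·P6 via (12.945,14.255): [(13.7337, 12.2043) (12.588, 15.1831) (0, 14.3501) (0, 0) (8.6067, 0)]  |A|=170.2852
8. ⊥bis P4·P7 via (9.43,35.095): [(13.7337, 12.2043) (12.588, 15.1831) (0, 14.3501) (0, 0) (8.6067, 0)]  |A|=170.2852
9. ⊥bis P4·P8 via (4.46,24.08): [(13.7337, 12.2043) (12.588, 15.1831) (0, 14.3501) (0, 0) (8.6067, 0)]  |A|=170.2852
10. canonical 5-gon: [(13.7337, 12.2043) (12.588, 15.1831) (0, 14.3501) (0, 0) (8.6067, 0)]
11. shoelace: 170.2852

Area of P4's cell: 170.2852 (5 vertices)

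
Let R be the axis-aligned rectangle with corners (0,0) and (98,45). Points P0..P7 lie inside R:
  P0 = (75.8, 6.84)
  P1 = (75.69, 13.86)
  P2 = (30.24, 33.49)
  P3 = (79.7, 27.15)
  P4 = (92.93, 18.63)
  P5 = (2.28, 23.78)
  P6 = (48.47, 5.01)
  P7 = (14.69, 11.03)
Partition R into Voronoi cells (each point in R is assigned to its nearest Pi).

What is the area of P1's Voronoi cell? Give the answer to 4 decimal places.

1. box [0,98]×[0,45]: [(0, 0) (98, 0) (98, 45) (0, 45)]
2. ⊥bis P1·P0 via (75.745,10.35): [(0, 9.1631) (98, 10.6987) (98, 45) (0, 45)]  |A|=3436.77
3. ⊥bis P1·P2 via (52.965,23.675): [(47.0155, 9.8998) (98, 10.6987) (98, 45) (62.1753, 45)]  |A|=1503.1435
4. ⊥bis P1·P3 via (77.695,20.505): [(54.6049, 27.472) (47.0155, 9.8998) (98, 10.6987) (98, 14.3784)]  |A|=524.7616
5. ⊥bis P1·P4 via (84.31,16.245): [(83.6265, 18.7153) (54.6049, 27.472) (47.0155, 9.8998) (85.897, 10.5091)]  |A|=448.442
6. ⊥bis P1·P5 via (38.985,18.82): [(83.6265, 18.7153) (54.6049, 27.472) (47.0155, 9.8998) (85.897, 10.5091)]  |A|=448.442
7. ⊥bis P1·P6 via (62.08,9.435): [(83.6265, 18.7153) (56.3909, 26.9331) (61.8533, 10.1323) (85.897, 10.5091)]  |A|=305.4272
8. ⊥bis P1·P7 via (45.19,12.445): [(83.6265, 18.7153) (56.3909, 26.9331) (61.8533, 10.1323) (85.897, 10.5091)]  |A|=305.4272
9. canonical 4-gon: [(83.6265, 18.7153) (56.3909, 26.9331) (61.8533, 10.1323) (85.897, 10.5091)]
10. shoelace: 305.4272

Area of P1's cell: 305.4272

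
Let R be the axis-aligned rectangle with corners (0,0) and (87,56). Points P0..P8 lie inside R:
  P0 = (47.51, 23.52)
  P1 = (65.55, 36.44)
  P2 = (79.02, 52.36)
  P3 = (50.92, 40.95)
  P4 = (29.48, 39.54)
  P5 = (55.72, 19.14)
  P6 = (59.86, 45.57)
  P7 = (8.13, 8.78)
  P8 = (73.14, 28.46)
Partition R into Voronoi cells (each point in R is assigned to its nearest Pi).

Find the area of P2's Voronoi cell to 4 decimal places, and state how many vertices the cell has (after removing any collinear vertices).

1. box [0,87]×[0,56]: [(0, 0) (87, 0) (87, 56) (0, 56)]
2. ⊥bis P2·P0 via (63.265,37.94): [(87, 12.0076) (87, 56) (46.7353, 56)]  |A|=885.6697
3. ⊥bis P2·P1 via (72.285,44.4): [(87, 31.9496) (87, 56) (58.5751, 56)]  |A|=341.8154
4. ⊥bis P2·P3 via (64.97,46.655): [(62.5364, 52.6483) (87, 31.9496) (87, 56) (61.1755, 56)]  |A|=337.4577
5. ⊥bis P2·P4 via (54.25,45.95): [(62.5364, 52.6483) (87, 31.9496) (87, 56) (61.1755, 56)]  |A|=337.4577
6. ⊥bis P2·P5 via (67.37,35.75): [(62.5364, 52.6483) (87, 31.9496) (87, 56) (61.1755, 56)]  |A|=337.4577
7. ⊥bis P2·P6 via (69.44,48.965): [(70.5322, 45.8831) (87, 31.9496) (87, 56) (66.9469, 56)]  |A|=299.467
8. ⊥bis P2·P7 via (43.575,30.57): [(70.5322, 45.8831) (87, 31.9496) (87, 56) (66.9469, 56)]  |A|=299.467
9. ⊥bis P2·P8 via (76.08,40.41): [(70.5322, 45.8831) (77.3782, 40.0906) (87, 37.7234) (87, 56) (66.9469, 56)]  |A|=271.6896
10. canonical 5-gon: [(70.5322, 45.8831) (77.3782, 40.0906) (87, 37.7234) (87, 56) (66.9469, 56)]
11. shoelace: 271.6896

Area of P2's cell: 271.6896 (5 vertices)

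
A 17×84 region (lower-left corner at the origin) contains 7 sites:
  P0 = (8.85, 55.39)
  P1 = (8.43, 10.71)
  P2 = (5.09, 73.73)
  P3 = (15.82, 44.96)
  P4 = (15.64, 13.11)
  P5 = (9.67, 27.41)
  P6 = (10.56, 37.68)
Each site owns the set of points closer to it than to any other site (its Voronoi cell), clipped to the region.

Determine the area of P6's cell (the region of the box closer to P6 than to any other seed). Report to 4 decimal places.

Area of P6's cell: 187.5635

1. box [0,17]×[0,84]: [(0, 0) (17, 0) (17, 84) (0, 84)]
2. ⊥bis P6·P0 via (9.705,46.535): [(0, 45.5979) (0, 0) (17, 0) (17, 47.2394)]  |A|=789.1171
3. ⊥bis P6·P1 via (9.495,24.195): [(0, 45.5979) (0, 24.9449) (17, 23.6023) (17, 47.2394)]  |A|=376.4662
4. ⊥bis P6·P2 via (7.825,55.705): [(0, 45.5979) (0, 24.9449) (17, 23.6023) (17, 47.2394)]  |A|=376.4662
5. ⊥bis P6·P3 via (13.19,41.32): [(6.4123, 46.2171) (0, 45.5979) (0, 24.9449) (17, 23.6023) (17, 38.5672)]  |A|=330.5568
6. ⊥bis P6·P4 via (13.1,25.395): [(6.4123, 46.2171) (0, 45.5979) (0, 24.9449) (7.9038, 24.3207) (17, 26.2013) (17, 38.5672)]  |A|=318.7361
7. ⊥bis P6·P5 via (10.115,32.545): [(6.4123, 46.2171) (0, 45.5979) (0, 33.4216) (17, 31.9483) (17, 38.5672)]  |A|=187.5635
8. canonical 5-gon: [(6.4123, 46.2171) (0, 45.5979) (0, 33.4216) (17, 31.9483) (17, 38.5672)]
9. shoelace: 187.5635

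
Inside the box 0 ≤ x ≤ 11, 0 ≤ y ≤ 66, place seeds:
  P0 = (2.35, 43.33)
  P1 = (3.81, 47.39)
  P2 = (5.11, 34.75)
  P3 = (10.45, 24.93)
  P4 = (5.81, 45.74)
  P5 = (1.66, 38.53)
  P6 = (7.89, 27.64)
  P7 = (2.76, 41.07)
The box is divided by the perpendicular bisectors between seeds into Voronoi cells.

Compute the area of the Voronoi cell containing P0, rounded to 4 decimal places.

Area of P0's cell: 16.0092

1. box [0,11]×[0,66]: [(0, 0) (11, 0) (11, 66) (0, 66)]
2. ⊥bis P0·P1 via (3.08,45.36): [(0, 46.4676) (0, 0) (11, 0) (11, 42.5119)]  |A|=489.3873
3. ⊥bis P0·P2 via (3.73,39.04): [(0, 46.4676) (0, 37.8401) (11, 41.3786) (11, 42.5119)]  |A|=53.6842
4. ⊥bis P0·P3 via (6.4,34.13): [(0, 46.4676) (0, 37.8401) (11, 41.3786) (11, 42.5119)]  |A|=53.6842
5. ⊥bis P0·P4 via (4.08,44.535): [(3.6475, 45.1559) (0, 46.4676) (0, 37.8401) (7.1428, 40.1378)]  |A|=37.6714
6. ⊥bis P0·P5 via (2.005,40.93): [(7.1013, 40.1974) (3.6475, 45.1559) (0, 46.4676) (0, 41.2182)]  |A|=25.4166
7. ⊥bis P0·P6 via (5.12,35.485): [(7.1013, 40.1974) (3.6475, 45.1559) (0, 46.4676) (0, 41.2182)]  |A|=25.4166
8. ⊥bis P0·P7 via (2.555,42.2): [(5.3529, 42.7076) (3.6475, 45.1559) (0, 46.4676) (0, 41.7365)]  |A|=16.0092
9. canonical 4-gon: [(5.3529, 42.7076) (3.6475, 45.1559) (0, 46.4676) (0, 41.7365)]
10. shoelace: 16.0092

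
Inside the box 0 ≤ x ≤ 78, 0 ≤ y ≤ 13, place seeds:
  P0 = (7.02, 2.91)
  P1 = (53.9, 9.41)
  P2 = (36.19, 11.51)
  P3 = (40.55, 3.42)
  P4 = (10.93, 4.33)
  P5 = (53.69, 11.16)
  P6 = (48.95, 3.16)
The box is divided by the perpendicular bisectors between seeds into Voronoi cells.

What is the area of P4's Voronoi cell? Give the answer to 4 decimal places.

Area of P4's cell: 208.3918

1. box [0,78]×[0,13]: [(0, 0) (78, 0) (78, 13) (0, 13)]
2. ⊥bis P4·P0 via (8.975,3.62): [(10.2897, 0) (78, 0) (78, 13) (5.5685, 13)]  |A|=910.9221
3. ⊥bis P4·P1 via (32.415,6.87): [(10.2897, 0) (33.2272, 0) (31.6903, 13) (5.5685, 13)]  |A|=318.8858
4. ⊥bis P4·P2 via (23.56,7.92): [(10.2897, 0) (25.8112, 0) (22.116, 13) (5.5685, 13)]  |A|=208.4493
5. ⊥bis P4·P3 via (25.74,3.875): [(10.2897, 0) (25.621, 0) (25.6395, 0.6041) (22.116, 13) (5.5685, 13)]  |A|=208.3918
6. ⊥bis P4·P5 via (32.31,7.745): [(10.2897, 0) (25.621, 0) (25.6395, 0.6041) (22.116, 13) (5.5685, 13)]  |A|=208.3918
7. ⊥bis P4·P6 via (29.94,3.745): [(10.2897, 0) (25.621, 0) (25.6395, 0.6041) (22.116, 13) (5.5685, 13)]  |A|=208.3918
8. canonical 5-gon: [(10.2897, 0) (25.621, 0) (25.6395, 0.6041) (22.116, 13) (5.5685, 13)]
9. shoelace: 208.3918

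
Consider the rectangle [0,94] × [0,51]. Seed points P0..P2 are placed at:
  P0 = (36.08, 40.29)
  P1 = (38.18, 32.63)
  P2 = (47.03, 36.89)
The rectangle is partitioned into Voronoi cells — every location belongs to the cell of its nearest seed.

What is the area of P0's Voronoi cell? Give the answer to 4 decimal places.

1. box [0,94]×[0,51]: [(0, 0) (94, 0) (94, 51) (0, 51)]
2. ⊥bis P0·P1 via (37.13,36.46): [(0, 26.2808) (90.1664, 51) (0, 51)]  |A|=1114.4223
3. ⊥bis P0·P2 via (41.555,38.59): [(0, 26.2808) (41.2438, 37.5878) (45.4083, 51) (0, 51)]  |A|=814.2706
4. canonical 4-gon: [(0, 26.2808) (41.2438, 37.5878) (45.4083, 51) (0, 51)]
5. shoelace: 814.2706

Area of P0's cell: 814.2706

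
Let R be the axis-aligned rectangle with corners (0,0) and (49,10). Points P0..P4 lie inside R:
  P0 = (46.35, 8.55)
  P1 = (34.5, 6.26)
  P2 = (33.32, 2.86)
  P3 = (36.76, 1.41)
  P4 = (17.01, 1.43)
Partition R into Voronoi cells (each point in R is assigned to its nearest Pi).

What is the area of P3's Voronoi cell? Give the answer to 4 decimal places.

Area of P3's cell: 42.0218

1. box [0,49]×[0,10]: [(0, 0) (49, 0) (49, 10) (0, 10)]
2. ⊥bis P3·P0 via (41.555,4.98): [(0, 0) (45.2627, 0) (37.8175, 10) (0, 10)]  |A|=415.4011
3. ⊥bis P3·P1 via (35.63,3.835): [(27.4, 0) (45.2627, 0) (40.6618, 6.1797)]  |A|=55.1932
4. ⊥bis P3·P2 via (35.04,2.135): [(35.7875, 3.9084) (34.1401, 0) (45.2627, 0) (40.6618, 6.1797)]  |A|=42.0218
5. ⊥bis P3·P4 via (26.885,1.42): [(35.7875, 3.9084) (34.1401, 0) (45.2627, 0) (40.6618, 6.1797)]  |A|=42.0218
6. canonical 4-gon: [(35.7875, 3.9084) (34.1401, 0) (45.2627, 0) (40.6618, 6.1797)]
7. shoelace: 42.0218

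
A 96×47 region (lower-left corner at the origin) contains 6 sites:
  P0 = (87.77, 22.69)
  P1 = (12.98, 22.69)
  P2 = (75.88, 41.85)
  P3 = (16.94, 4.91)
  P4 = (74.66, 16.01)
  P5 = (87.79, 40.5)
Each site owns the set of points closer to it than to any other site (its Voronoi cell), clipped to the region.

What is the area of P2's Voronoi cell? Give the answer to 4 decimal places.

1. box [0,96]×[0,47]: [(0, 0) (96, 0) (96, 47) (0, 47)]
2. ⊥bis P2·P0 via (81.825,32.27): [(0, 0) (29.8239, 0) (96, 41.0665) (96, 47) (0, 47)]  |A|=3153.1897
3. ⊥bis P2·P1 via (44.43,32.27): [(50.375, 12.7533) (96, 41.0665) (96, 47) (39.9431, 47)]  |A|=1095.2411
4. ⊥bis P2·P3 via (46.41,23.38): [(47.8264, 21.1201) (52.3155, 13.9575) (96, 41.0665) (96, 47) (39.9431, 47)]  |A|=1085.5888
5. ⊥bis P2·P4 via (75.27,28.93): [(45.0122, 30.3586) (76.3599, 28.8785) (96, 41.0665) (96, 47) (39.9431, 47)]  |A|=823.2673
6. ⊥bis P2·P5 via (81.835,41.175): [(45.0122, 30.3586) (76.3599, 28.8785) (80.75, 31.6029) (82.4953, 47) (39.9431, 47)]  |A|=674.0573
7. canonical 5-gon: [(45.0122, 30.3586) (76.3599, 28.8785) (80.75, 31.6029) (82.4953, 47) (39.9431, 47)]
8. shoelace: 674.0573

Area of P2's cell: 674.0573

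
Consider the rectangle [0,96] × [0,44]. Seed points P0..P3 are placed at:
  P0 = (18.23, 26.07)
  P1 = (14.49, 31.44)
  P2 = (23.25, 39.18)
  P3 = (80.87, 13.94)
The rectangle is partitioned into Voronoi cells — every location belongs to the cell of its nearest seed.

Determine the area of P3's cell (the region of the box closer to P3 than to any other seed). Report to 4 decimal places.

Area of P3's cell: 1964.8488

1. box [0,96]×[0,44]: [(0, 0) (96, 0) (96, 44) (0, 44)]
2. ⊥bis P3·P0 via (49.55,20.005): [(45.6761, 0) (96, 0) (96, 44) (54.1965, 44)]  |A|=2026.8017
3. ⊥bis P3·P1 via (47.68,22.69): [(45.6761, 0) (96, 0) (96, 44) (54.1965, 44)]  |A|=2026.8017
4. ⊥bis P3·P2 via (52.06,26.56): [(49.8363, 21.4836) (45.6761, 0) (96, 0) (96, 44) (59.6995, 44)]  |A|=1964.8488
5. canonical 5-gon: [(49.8363, 21.4836) (45.6761, 0) (96, 0) (96, 44) (59.6995, 44)]
6. shoelace: 1964.8488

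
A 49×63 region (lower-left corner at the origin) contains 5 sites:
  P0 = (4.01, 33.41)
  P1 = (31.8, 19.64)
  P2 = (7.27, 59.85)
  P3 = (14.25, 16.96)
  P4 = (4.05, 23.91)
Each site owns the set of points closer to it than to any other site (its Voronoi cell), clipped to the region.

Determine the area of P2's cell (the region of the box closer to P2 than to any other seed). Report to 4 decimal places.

Area of P2's cell: 731.8844

1. box [0,49]×[0,63]: [(0, 0) (49, 0) (49, 63) (0, 63)]
2. ⊥bis P2·P0 via (5.64,46.63): [(0, 47.3254) (49, 41.2838) (49, 63) (0, 63)]  |A|=916.0746
3. ⊥bis P2·P1 via (19.535,39.745): [(0, 47.3254) (26.5873, 44.0472) (49, 57.72) (49, 63) (0, 63)]  |A|=731.8844
4. ⊥bis P2·P3 via (10.76,38.405): [(0, 47.3254) (26.5873, 44.0472) (49, 57.72) (49, 63) (0, 63)]  |A|=731.8844
5. ⊥bis P2·P4 via (5.66,41.88): [(0, 47.3254) (26.5873, 44.0472) (49, 57.72) (49, 63) (0, 63)]  |A|=731.8844
6. canonical 5-gon: [(0, 47.3254) (26.5873, 44.0472) (49, 57.72) (49, 63) (0, 63)]
7. shoelace: 731.8844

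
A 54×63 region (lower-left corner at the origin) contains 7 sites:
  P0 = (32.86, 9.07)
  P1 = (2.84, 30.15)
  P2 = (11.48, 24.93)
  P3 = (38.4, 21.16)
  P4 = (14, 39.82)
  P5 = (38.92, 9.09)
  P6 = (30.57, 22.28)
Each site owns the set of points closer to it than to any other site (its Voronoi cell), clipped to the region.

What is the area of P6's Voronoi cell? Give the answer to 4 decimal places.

Area of P6's cell: 323.1200

1. box [0,54]×[0,63]: [(0, 0) (54, 0) (54, 63) (0, 63)]
2. ⊥bis P6·P0 via (31.715,15.675): [(0, 10.1771) (54, 19.5382) (54, 63) (0, 63)]  |A|=2599.6875
3. ⊥bis P6·P1 via (16.705,26.215): [(12.7822, 12.3929) (54, 19.5382) (54, 63) (27.1449, 63)]  |A|=1575.23
4. ⊥bis P6·P2 via (21.025,23.605): [(25.8702, 58.5086) (19.6335, 13.5806) (54, 19.5382) (54, 63) (27.1449, 63)]  |A|=1425.0269
5. ⊥bis P6·P3 via (34.485,21.72): [(25.8702, 58.5086) (19.6335, 13.5806) (33.6688, 16.0137) (40.3897, 63) (27.1449, 63)]  |A|=663.4614
6. ⊥bis P6·P4 via (22.285,31.05): [(22.0243, 30.8037) (19.6335, 13.5806) (33.6688, 16.0137) (37.9342, 45.8338)]  |A|=323.12
7. ⊥bis P6·P5 via (34.745,15.685): [(22.0243, 30.8037) (19.6335, 13.5806) (33.6688, 16.0137) (37.9342, 45.8338)]  |A|=323.12
8. canonical 4-gon: [(22.0243, 30.8037) (19.6335, 13.5806) (33.6688, 16.0137) (37.9342, 45.8338)]
9. shoelace: 323.12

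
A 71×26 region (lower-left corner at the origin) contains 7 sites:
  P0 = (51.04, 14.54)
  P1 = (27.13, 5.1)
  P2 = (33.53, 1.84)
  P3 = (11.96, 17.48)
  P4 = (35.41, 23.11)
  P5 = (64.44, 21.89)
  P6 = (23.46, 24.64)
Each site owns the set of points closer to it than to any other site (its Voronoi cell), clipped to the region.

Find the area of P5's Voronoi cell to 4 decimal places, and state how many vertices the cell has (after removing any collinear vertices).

1. box [0,71]×[0,26]: [(0, 0) (71, 0) (71, 26) (0, 26)]
2. ⊥bis P5·P0 via (57.74,18.215): [(67.7311, 0) (71, 0) (71, 26) (53.4699, 26)]  |A|=270.3879
3. ⊥bis P5·P1 via (45.785,13.495): [(67.7311, 0) (71, 0) (71, 26) (53.4699, 26)]  |A|=270.3879
4. ⊥bis P5·P2 via (48.985,11.865): [(67.7311, 0) (71, 0) (71, 26) (53.4699, 26)]  |A|=270.3879
5. ⊥bis P5·P3 via (38.2,19.685): [(67.7311, 0) (71, 0) (71, 26) (53.4699, 26)]  |A|=270.3879
6. ⊥bis P5·P4 via (49.925,22.5): [(67.7311, 0) (71, 0) (71, 26) (53.4699, 26)]  |A|=270.3879
7. ⊥bis P5·P6 via (43.95,23.265): [(67.7311, 0) (71, 0) (71, 26) (53.4699, 26)]  |A|=270.3879
8. canonical 4-gon: [(67.7311, 0) (71, 0) (71, 26) (53.4699, 26)]
9. shoelace: 270.3879

Area of P5's cell: 270.3879 (4 vertices)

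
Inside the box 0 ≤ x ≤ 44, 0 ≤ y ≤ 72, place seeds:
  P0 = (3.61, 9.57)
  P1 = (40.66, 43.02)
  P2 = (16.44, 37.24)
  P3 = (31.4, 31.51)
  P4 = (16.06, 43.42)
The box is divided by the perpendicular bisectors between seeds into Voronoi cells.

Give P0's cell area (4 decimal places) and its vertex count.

Area of P0's cell: 586.3465 (4 vertices)

1. box [0,44]×[0,72]: [(0, 0) (44, 0) (44, 72) (0, 72)]
2. ⊥bis P0·P1 via (22.135,26.295): [(0, 50.8122) (0, 0) (44, 0) (44, 2.0768)]  |A|=1163.5593
3. ⊥bis P0·P2 via (10.025,23.405): [(35.3429, 11.6656) (0, 28.0534) (0, 0) (44, 0) (44, 2.0768)]  |A|=761.3772
4. ⊥bis P0·P3 via (17.505,20.54): [(18.2564, 19.5883) (0, 28.0534) (0, 0) (33.7212, 0)]  |A|=586.3465
5. ⊥bis P0·P4 via (9.835,26.495): [(18.2564, 19.5883) (0, 28.0534) (0, 0) (33.7212, 0)]  |A|=586.3465
6. canonical 4-gon: [(18.2564, 19.5883) (0, 28.0534) (0, 0) (33.7212, 0)]
7. shoelace: 586.3465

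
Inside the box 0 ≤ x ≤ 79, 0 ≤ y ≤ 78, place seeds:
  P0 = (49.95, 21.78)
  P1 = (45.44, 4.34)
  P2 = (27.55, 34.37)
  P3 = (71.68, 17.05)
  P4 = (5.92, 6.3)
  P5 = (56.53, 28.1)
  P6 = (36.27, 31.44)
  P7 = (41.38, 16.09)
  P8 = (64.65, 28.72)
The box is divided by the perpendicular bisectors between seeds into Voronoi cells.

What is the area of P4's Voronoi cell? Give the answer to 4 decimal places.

Area of P4's cell: 582.4624

1. box [0,79]×[0,78]: [(0, 0) (79, 0) (79, 78) (0, 78)]
2. ⊥bis P4·P0 via (27.935,14.04): [(0, 0) (32.8712, 0) (5.448, 78) (0, 78)]  |A|=1494.4489
3. ⊥bis P4·P1 via (25.68,5.32): [(0, 0) (25.4162, 0) (26.3378, 18.583) (5.448, 78) (0, 78)]  |A|=1425.1807
4. ⊥bis P4·P2 via (16.735,20.335): [(0, 33.2305) (0, 0) (25.4162, 0) (26.068, 13.1432)]  |A|=600.1522
5. ⊥bis P4·P3 via (38.8,11.675): [(0, 33.2305) (0, 0) (25.4162, 0) (26.068, 13.1432)]  |A|=600.1522
6. ⊥bis P4·P5 via (31.225,17.2): [(0, 33.2305) (0, 0) (25.4162, 0) (26.068, 13.1432)]  |A|=600.1522
7. ⊥bis P4·P6 via (21.095,18.87): [(25.434, 13.6318) (0, 33.2305) (0, 0) (25.4162, 0) (26.055, 12.882)]  |A|=600.0662
8. ⊥bis P4·P7 via (23.65,11.195): [(22.3133, 16.0365) (0, 33.2305) (0, 0) (25.4162, 0) (25.6179, 4.0673)]  |A|=582.4624
9. ⊥bis P4·P8 via (35.285,17.51): [(22.3133, 16.0365) (0, 33.2305) (0, 0) (25.4162, 0) (25.6179, 4.0673)]  |A|=582.4624
10. canonical 5-gon: [(22.3133, 16.0365) (0, 33.2305) (0, 0) (25.4162, 0) (25.6179, 4.0673)]
11. shoelace: 582.4624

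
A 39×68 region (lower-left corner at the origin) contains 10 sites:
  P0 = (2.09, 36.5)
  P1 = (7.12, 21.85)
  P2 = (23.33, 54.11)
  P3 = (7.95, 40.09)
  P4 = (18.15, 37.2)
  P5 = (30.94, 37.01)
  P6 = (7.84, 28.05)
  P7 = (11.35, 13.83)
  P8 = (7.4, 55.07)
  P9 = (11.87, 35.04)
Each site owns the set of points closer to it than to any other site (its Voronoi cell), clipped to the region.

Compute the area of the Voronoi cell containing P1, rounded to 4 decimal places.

Area of P1's cell: 128.2778

1. box [0,39]×[0,68]: [(0, 0) (39, 0) (39, 68) (0, 68)]
2. ⊥bis P1·P0 via (4.605,29.175): [(0, 27.5939) (0, 0) (39, 0) (39, 40.9843)]  |A|=1337.2757
3. ⊥bis P1·P2 via (15.225,37.98): [(21.324, 34.9154) (0, 27.5939) (0, 0) (39, 0) (39, 26.0335)]  |A|=1205.1404
4. ⊥bis P1·P3 via (7.535,30.97): [(31.3307, 29.8872) (9.5641, 30.8777) (0, 27.5939) (0, 0) (39, 0) (39, 26.0335)]  |A|=1155.3727
5. ⊥bis P1·P4 via (12.635,29.525): [(10.8329, 30.8199) (9.5641, 30.8777) (0, 27.5939) (0, 0) (39, 0) (39, 10.58)]  |A|=901.8128
6. ⊥bis P1·P5 via (19.03,29.43): [(24.3078, 21.1373) (10.8329, 30.8199) (9.5641, 30.8777) (0, 27.5939) (0, 0) (37.7604, 0)]  |A|=810.9905
7. ⊥bis P1·P6 via (7.48,24.95): [(24.3078, 21.1373) (21.2229, 23.3541) (0, 25.8186) (0, 0) (37.7604, 0)]  |A|=732.5954
8. ⊥bis P1·P7 via (9.235,17.84): [(19.9662, 23.5) (0, 25.8186) (0, 12.9692)]  |A|=128.2778
9. ⊥bis P1·P8 via (7.26,38.46): [(19.9662, 23.5) (0, 25.8186) (0, 12.9692)]  |A|=128.2778
10. ⊥bis P1·P9 via (9.495,28.445): [(19.9662, 23.5) (0, 25.8186) (0, 12.9692)]  |A|=128.2778
11. canonical 3-gon: [(19.9662, 23.5) (0, 25.8186) (0, 12.9692)]
12. shoelace: 128.2778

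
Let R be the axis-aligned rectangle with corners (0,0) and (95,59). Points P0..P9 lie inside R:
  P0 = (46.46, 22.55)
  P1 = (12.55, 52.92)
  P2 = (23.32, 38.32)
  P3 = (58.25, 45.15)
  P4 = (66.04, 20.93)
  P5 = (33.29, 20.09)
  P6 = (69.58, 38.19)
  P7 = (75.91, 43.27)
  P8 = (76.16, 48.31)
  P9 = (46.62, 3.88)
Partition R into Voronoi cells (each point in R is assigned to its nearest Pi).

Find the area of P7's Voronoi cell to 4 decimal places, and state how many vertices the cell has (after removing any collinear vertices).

1. box [0,95]×[0,59]: [(0, 0) (95, 0) (95, 59) (0, 59)]
2. ⊥bis P7·P0 via (61.185,32.91): [(84.3393, 0) (95, 0) (95, 59) (42.829, 59)]  |A|=1853.5347
3. ⊥bis P7·P1 via (44.23,48.095): [(45.346, 55.4225) (84.3393, 0) (95, 0) (95, 59) (45.8909, 59)]  |A|=1848.0577
4. ⊥bis P7·P2 via (49.615,40.795): [(48.6849, 50.6768) (84.3393, 0) (95, 0) (95, 59) (47.9015, 59)]  |A|=1832.4251
5. ⊥bis P7·P3 via (67.08,44.21): [(65.2604, 27.1175) (84.3393, 0) (95, 0) (95, 59) (68.6545, 59)]  |A|=1441.8439
6. ⊥bis P7·P4 via (70.975,32.1): [(66.0237, 34.2875) (95, 21.4856) (95, 59) (68.6545, 59)]  |A|=869.0465
7. ⊥bis P7·P5 via (54.6,31.68): [(66.0237, 34.2875) (95, 21.4856) (95, 59) (68.6545, 59)]  |A|=869.0465
8. ⊥bis P7·P6 via (72.745,40.73): [(67.4164, 47.3698) (84.4478, 26.1476) (95, 21.4856) (95, 59) (68.6545, 59)]  |A|=742.8641
9. ⊥bis P7·P8 via (76.035,45.79): [(68.3795, 46.1697) (84.4478, 26.1476) (95, 21.4856) (95, 44.8493)]  |A|=379.1608
10. ⊥bis P7·P9 via (61.265,23.575): [(68.3795, 46.1697) (84.4478, 26.1476) (95, 21.4856) (95, 44.8493)]  |A|=379.1608
11. canonical 4-gon: [(68.3795, 46.1697) (84.4478, 26.1476) (95, 21.4856) (95, 44.8493)]
12. shoelace: 379.1608

Area of P7's cell: 379.1608 (4 vertices)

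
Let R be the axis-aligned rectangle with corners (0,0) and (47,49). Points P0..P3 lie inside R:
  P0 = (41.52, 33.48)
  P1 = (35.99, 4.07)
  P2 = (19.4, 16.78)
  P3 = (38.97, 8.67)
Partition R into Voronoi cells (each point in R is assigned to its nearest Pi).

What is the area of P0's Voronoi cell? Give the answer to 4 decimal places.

Area of P0's cell: 670.5819

1. box [0,47]×[0,49]: [(0, 0) (47, 0) (47, 49) (0, 49)]
2. ⊥bis P0·P1 via (38.755,18.775): [(0, 26.0622) (47, 17.2247) (47, 49) (0, 49)]  |A|=1285.7594
3. ⊥bis P0·P2 via (30.46,25.13): [(34.6793, 19.5414) (47, 17.2247) (47, 49) (12.4388, 49)]  |A|=704.8105
4. ⊥bis P0·P3 via (40.245,21.075): [(32.9558, 21.8242) (47, 20.3807) (47, 49) (12.4388, 49)]  |A|=670.5819
5. canonical 4-gon: [(32.9558, 21.8242) (47, 20.3807) (47, 49) (12.4388, 49)]
6. shoelace: 670.5819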